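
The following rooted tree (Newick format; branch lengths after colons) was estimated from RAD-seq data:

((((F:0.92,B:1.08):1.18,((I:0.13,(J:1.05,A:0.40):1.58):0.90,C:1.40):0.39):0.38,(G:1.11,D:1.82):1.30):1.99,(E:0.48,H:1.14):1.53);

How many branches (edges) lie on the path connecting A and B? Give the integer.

6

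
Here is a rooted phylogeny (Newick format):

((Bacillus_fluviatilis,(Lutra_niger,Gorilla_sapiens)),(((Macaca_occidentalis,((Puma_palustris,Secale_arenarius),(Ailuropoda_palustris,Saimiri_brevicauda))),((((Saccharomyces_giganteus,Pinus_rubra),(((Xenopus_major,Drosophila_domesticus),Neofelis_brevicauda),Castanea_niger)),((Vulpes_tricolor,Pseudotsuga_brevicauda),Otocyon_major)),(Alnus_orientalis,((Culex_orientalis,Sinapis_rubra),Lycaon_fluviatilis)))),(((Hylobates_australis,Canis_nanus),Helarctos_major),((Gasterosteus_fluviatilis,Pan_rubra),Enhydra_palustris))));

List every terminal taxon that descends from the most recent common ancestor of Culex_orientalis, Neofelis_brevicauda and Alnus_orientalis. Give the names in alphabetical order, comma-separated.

Alnus_orientalis, Castanea_niger, Culex_orientalis, Drosophila_domesticus, Lycaon_fluviatilis, Neofelis_brevicauda, Otocyon_major, Pinus_rubra, Pseudotsuga_brevicauda, Saccharomyces_giganteus, Sinapis_rubra, Vulpes_tricolor, Xenopus_major

Tracing Culex_orientalis: it sits inside (Culex_orientalis,Sinapis_rubra).
Tracing Neofelis_brevicauda: it sits inside ((Xenopus_major,Drosophila_domesticus),Neofelis_brevicauda).
Tracing Alnus_orientalis: it sits inside (Alnus_orientalis,((Culex_orientalis,Sinapis_rubra),Lycaon_fluviatilis)).
The smallest clade enclosing all 3 is ((((Saccharomyces_giganteus,Pinus_rubra),(((Xenopus_major,Drosophila_domesticus),Neofelis_brevicauda),Castanea_niger)),((Vulpes_tricolor,Pseudotsuga_brevicauda),Otocyon_major)),(Alnus_orientalis,((Culex_orientalis,Sinapis_rubra),Lycaon_fluviatilis))); the answer is its 13 terminal taxa in alphabetical order.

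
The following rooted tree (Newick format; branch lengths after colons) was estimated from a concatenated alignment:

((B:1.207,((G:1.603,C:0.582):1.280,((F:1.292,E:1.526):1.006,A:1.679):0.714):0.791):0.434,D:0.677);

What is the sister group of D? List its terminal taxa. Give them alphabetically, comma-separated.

D attaches directly to the root of the tree.
The other lineage descending from that same node — the sister group — is (B,((G,C),((F,E),A))); its 6 tips in alphabetical order are the answer.

A, B, C, E, F, G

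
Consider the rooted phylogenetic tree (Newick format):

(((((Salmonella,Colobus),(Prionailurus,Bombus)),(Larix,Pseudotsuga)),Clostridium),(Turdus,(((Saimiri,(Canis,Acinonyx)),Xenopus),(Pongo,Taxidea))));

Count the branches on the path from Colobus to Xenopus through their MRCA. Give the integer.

The MRCA of Colobus and Xenopus is the root of the tree.
From Colobus up to that node: 5 branches. From Xenopus up to the same node: 4 branches. Total: 5 + 4 = 9.

9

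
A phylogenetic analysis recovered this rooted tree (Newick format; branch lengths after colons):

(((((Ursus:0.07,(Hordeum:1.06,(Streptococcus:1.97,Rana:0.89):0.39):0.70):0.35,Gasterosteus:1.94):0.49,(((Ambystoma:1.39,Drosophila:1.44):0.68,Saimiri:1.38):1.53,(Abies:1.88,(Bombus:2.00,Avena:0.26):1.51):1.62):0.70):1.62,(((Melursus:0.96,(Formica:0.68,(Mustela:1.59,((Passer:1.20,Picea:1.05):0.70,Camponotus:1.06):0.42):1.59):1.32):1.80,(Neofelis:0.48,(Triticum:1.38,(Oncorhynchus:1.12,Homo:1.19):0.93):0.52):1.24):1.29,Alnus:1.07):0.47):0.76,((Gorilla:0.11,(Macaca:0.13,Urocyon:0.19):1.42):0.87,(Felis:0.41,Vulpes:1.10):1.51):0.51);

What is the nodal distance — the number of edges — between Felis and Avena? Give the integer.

9

The MRCA of Felis and Avena is the root of the tree.
From Felis up to that node: 3 branches. From Avena up to the same node: 6 branches. Total: 3 + 6 = 9.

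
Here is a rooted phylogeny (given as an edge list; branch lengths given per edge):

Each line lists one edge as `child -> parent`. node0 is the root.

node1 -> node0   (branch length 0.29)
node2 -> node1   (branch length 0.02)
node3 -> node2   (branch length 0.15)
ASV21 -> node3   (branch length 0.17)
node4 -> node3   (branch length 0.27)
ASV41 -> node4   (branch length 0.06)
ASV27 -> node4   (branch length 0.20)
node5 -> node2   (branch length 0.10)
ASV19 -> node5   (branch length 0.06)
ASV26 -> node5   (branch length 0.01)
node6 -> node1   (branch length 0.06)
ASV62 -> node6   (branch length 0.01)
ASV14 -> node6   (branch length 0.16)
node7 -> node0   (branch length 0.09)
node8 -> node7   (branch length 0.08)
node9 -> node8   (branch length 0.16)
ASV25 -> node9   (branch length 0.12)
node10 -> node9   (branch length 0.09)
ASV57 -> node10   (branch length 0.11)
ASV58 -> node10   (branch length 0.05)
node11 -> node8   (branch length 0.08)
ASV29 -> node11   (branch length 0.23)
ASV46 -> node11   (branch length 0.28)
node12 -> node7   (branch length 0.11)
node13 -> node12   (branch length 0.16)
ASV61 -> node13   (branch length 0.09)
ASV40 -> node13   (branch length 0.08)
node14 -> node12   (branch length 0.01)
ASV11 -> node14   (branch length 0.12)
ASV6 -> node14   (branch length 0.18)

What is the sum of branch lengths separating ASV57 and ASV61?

0.80

The path runs ASV57 → … → MRCA → … → ASV61; the MRCA is the node subtending (((ASV25,(ASV57,ASV58)),(ASV29,ASV46)),((ASV61,ASV40),(ASV11,ASV6))).
Branch lengths along that path: 0.11 + 0.09 + 0.16 + 0.08 + 0.11 + 0.16 + 0.09 = 0.80.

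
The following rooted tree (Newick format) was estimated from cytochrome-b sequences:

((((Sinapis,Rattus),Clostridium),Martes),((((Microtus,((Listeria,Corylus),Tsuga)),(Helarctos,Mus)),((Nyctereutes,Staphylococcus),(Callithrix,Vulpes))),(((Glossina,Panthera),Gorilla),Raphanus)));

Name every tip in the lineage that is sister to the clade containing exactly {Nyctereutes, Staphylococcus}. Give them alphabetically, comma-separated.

Callithrix, Vulpes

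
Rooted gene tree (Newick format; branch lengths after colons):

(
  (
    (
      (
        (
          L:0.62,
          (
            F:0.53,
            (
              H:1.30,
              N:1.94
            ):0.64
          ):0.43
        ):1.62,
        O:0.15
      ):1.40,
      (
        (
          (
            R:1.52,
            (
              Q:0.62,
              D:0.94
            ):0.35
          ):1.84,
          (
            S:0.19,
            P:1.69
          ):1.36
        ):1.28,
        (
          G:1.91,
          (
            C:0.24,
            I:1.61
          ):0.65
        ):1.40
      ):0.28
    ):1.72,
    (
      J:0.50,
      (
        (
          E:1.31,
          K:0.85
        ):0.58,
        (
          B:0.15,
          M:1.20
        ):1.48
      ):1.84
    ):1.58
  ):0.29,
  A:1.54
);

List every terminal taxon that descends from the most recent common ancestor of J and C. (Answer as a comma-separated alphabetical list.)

Tracing J: it sits inside (J,((E,K),(B,M))).
Tracing C: it sits inside (C,I).
The smallest clade enclosing both is ((((L,(F,(H,N))),O),(((R,(Q,D)),(S,P)),(G,(C,I)))),(J,((E,K),(B,M)))); the answer is its 18 terminal taxa in alphabetical order.

B, C, D, E, F, G, H, I, J, K, L, M, N, O, P, Q, R, S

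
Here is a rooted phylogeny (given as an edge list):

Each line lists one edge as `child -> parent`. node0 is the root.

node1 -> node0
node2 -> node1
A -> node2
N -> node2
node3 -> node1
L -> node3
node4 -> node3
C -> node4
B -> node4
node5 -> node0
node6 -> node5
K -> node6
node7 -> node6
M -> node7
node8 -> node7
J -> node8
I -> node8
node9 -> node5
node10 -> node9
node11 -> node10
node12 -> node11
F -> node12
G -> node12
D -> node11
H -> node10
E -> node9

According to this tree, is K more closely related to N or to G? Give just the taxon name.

G

The MRCA of K and G subtends ((K,(M,(J,I))),((((F,G),D),H),E)) (9 taxa).
The MRCA of K and N is the root, subtending the entire tree (14 taxa).
The first is nested inside the second, so K shares a more recent common ancestor with G.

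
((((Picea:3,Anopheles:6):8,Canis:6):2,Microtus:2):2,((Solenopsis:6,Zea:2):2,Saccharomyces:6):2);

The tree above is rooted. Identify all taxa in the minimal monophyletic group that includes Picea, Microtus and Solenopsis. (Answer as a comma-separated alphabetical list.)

Tracing Picea: it sits inside (Picea,Anopheles).
Tracing Microtus: it sits inside (((Picea,Anopheles),Canis),Microtus).
Tracing Solenopsis: it sits inside (Solenopsis,Zea).
The smallest clade enclosing all 3 is the whole tree (their MRCA is the root), so the answer is all 7 tips in alphabetical order.

Anopheles, Canis, Microtus, Picea, Saccharomyces, Solenopsis, Zea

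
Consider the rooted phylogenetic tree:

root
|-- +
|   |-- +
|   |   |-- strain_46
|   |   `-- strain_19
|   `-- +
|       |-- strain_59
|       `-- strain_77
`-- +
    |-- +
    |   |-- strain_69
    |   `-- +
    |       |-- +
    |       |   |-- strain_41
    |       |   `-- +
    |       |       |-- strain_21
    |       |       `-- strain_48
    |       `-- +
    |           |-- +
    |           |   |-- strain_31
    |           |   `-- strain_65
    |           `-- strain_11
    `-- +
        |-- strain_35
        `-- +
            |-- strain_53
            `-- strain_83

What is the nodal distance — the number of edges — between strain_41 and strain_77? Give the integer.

8

The MRCA of strain_41 and strain_77 is the root of the tree.
From strain_41 up to that node: 5 branches. From strain_77 up to the same node: 3 branches. Total: 5 + 3 = 8.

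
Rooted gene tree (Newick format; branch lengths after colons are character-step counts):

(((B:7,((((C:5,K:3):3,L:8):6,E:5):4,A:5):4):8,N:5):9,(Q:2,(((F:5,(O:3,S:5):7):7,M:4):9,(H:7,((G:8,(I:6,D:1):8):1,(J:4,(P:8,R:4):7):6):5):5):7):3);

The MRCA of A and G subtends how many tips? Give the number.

The MRCA of A and G is the root, so the clade is the entire tree.
That clade contains 19 terminal taxa: A, B, C, D, E, F, G, H, I, J, K, L, M, N, O, P, Q, R, S.

19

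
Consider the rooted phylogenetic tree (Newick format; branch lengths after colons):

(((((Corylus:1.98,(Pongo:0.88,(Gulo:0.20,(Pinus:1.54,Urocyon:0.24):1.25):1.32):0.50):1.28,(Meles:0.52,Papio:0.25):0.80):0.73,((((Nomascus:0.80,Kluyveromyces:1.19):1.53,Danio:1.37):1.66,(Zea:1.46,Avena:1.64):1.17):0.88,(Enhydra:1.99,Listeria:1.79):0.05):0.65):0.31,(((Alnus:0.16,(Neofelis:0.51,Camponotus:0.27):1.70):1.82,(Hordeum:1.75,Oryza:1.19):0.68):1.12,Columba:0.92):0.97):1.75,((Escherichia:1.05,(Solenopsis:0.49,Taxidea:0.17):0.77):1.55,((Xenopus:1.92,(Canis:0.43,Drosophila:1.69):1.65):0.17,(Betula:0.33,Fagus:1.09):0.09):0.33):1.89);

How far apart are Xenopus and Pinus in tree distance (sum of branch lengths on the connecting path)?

12.99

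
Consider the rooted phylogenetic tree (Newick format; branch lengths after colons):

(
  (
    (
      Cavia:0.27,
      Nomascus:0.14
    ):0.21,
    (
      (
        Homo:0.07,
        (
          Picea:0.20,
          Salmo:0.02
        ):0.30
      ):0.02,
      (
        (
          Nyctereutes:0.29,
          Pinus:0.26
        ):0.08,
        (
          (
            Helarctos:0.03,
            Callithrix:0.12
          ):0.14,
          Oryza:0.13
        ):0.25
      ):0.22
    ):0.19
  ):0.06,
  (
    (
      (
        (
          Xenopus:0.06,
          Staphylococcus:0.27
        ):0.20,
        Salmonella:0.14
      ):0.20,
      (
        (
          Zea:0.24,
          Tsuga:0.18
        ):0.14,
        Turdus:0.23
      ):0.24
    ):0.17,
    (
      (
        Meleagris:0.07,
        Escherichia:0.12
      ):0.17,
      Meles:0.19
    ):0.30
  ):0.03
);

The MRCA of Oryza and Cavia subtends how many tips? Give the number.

The MRCA of Oryza and Cavia is the node subtending ((Cavia,Nomascus),((Homo,(Picea,Salmo)),((Nyctereutes,Pinus),((Helarctos,Callithrix),Oryza)))).
That clade contains 10 terminal taxa: Callithrix, Cavia, Helarctos, Homo, Nomascus, Nyctereutes, Oryza, Picea, Pinus, Salmo.

10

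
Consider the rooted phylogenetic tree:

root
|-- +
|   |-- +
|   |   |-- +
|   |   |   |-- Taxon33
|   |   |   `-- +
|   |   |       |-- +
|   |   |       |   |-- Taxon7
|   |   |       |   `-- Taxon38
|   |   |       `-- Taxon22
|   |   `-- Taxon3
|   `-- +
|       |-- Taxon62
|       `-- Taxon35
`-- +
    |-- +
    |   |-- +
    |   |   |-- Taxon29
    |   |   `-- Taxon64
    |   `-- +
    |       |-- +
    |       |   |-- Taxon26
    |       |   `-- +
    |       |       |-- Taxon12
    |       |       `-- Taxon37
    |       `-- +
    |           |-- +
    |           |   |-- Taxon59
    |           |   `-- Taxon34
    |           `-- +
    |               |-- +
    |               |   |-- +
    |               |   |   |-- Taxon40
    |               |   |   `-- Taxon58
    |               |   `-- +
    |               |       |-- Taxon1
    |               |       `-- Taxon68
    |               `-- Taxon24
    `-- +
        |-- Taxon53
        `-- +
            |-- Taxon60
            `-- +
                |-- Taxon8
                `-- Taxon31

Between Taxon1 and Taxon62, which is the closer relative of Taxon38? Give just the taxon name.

The MRCA of Taxon38 and Taxon62 subtends (((Taxon33,((Taxon7,Taxon38),Taxon22)),Taxon3),(Taxon62,Taxon35)) (7 taxa).
The MRCA of Taxon38 and Taxon1 is the root, subtending the entire tree (23 taxa).
The first is nested inside the second, so Taxon38 shares a more recent common ancestor with Taxon62.

Taxon62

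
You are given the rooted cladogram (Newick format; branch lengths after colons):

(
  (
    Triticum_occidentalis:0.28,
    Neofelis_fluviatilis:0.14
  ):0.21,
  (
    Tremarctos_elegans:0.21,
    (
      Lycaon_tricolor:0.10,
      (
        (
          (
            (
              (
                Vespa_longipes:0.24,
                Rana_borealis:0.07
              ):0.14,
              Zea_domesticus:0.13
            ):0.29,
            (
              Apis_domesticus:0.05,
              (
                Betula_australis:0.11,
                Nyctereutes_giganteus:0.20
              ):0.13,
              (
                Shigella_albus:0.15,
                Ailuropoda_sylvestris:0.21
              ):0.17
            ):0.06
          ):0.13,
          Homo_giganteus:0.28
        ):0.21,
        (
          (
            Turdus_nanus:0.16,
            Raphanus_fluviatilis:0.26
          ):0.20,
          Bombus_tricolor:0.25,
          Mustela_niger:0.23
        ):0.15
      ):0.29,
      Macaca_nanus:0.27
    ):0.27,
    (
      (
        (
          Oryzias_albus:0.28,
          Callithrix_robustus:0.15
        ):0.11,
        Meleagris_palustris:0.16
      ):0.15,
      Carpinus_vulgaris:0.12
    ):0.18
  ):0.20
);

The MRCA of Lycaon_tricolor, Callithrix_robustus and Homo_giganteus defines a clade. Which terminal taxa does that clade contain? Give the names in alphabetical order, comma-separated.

Tracing Lycaon_tricolor: it sits inside (Lycaon_tricolor,(((((Vespa_longipes,Rana_borealis),Zea_domesticus),(Apis_domesticus,(Betula_australis,Nyctereutes_giganteus),(Shigella_albus,Ailuropoda_sylvestris))),Homo_giganteus),((Turdus_nanus,Raphanus_fluviatilis),Bombus_tricolor,Mustela_niger)),Macaca_nanus).
Tracing Callithrix_robustus: it sits inside (Oryzias_albus,Callithrix_robustus).
Tracing Homo_giganteus: it sits inside ((((Vespa_longipes,Rana_borealis),Zea_domesticus),(Apis_domesticus,(Betula_australis,Nyctereutes_giganteus),(Shigella_albus,Ailuropoda_sylvestris))),Homo_giganteus).
The smallest clade enclosing all 3 is (Tremarctos_elegans,(Lycaon_tricolor,(((((Vespa_longipes,Rana_borealis),Zea_domesticus),(Apis_domesticus,(Betula_australis,Nyctereutes_giganteus),(Shigella_albus,Ailuropoda_sylvestris))),Homo_giganteus),((Turdus_nanus,Raphanus_fluviatilis),Bombus_tricolor,Mustela_niger)),Macaca_nanus),(((Oryzias_albus,Callithrix_robustus),Meleagris_palustris),Carpinus_vulgaris)); the answer is its 20 terminal taxa in alphabetical order.

Ailuropoda_sylvestris, Apis_domesticus, Betula_australis, Bombus_tricolor, Callithrix_robustus, Carpinus_vulgaris, Homo_giganteus, Lycaon_tricolor, Macaca_nanus, Meleagris_palustris, Mustela_niger, Nyctereutes_giganteus, Oryzias_albus, Rana_borealis, Raphanus_fluviatilis, Shigella_albus, Tremarctos_elegans, Turdus_nanus, Vespa_longipes, Zea_domesticus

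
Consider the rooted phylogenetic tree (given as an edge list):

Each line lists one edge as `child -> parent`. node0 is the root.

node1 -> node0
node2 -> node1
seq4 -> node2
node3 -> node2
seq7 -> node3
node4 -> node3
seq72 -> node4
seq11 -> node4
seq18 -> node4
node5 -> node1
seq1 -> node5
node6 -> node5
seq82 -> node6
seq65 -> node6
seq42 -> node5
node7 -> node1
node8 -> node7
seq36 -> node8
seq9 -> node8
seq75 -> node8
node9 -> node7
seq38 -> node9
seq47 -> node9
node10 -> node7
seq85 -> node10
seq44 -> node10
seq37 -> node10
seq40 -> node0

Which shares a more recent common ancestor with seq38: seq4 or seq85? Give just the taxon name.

seq85

The MRCA of seq38 and seq85 subtends ((seq36,seq9,seq75),(seq38,seq47),(seq85,seq44,seq37)) (8 taxa).
The MRCA of seq38 and seq4 subtends ((seq4,(seq7,(seq72,seq11,seq18))),(seq1,(seq82,seq65),seq42),((seq36,seq9,seq75),(seq38,seq47),(seq85,seq44,seq37))) (17 taxa).
The first is nested inside the second, so seq38 shares a more recent common ancestor with seq85.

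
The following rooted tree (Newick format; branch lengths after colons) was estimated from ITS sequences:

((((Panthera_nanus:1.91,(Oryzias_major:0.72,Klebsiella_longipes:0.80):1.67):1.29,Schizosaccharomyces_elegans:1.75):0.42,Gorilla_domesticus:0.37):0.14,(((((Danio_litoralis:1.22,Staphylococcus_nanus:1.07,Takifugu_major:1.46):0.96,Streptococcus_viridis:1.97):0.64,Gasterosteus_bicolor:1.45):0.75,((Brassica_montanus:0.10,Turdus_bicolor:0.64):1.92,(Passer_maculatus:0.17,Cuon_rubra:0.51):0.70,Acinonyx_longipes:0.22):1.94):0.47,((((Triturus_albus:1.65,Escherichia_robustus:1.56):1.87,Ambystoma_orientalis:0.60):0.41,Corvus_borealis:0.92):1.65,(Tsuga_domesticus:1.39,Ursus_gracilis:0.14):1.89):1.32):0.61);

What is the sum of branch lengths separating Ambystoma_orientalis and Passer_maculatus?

The path runs Ambystoma_orientalis → … → MRCA → … → Passer_maculatus; the MRCA is the node subtending (((((Danio_litoralis,Staphylococcus_nanus,Takifugu_major),Streptococcus_viridis),Gasterosteus_bicolor),((Brassica_montanus,Turdus_bicolor),(Passer_maculatus,Cuon_rubra),Acinonyx_longipes)),((((Triturus_albus,Escherichia_robustus),Ambystoma_orientalis),Corvus_borealis),(Tsuga_domesticus,Ursus_gracilis))).
Branch lengths along that path: 0.60 + 0.41 + 1.65 + 1.32 + 0.47 + 1.94 + 0.70 + 0.17 = 7.26.

7.26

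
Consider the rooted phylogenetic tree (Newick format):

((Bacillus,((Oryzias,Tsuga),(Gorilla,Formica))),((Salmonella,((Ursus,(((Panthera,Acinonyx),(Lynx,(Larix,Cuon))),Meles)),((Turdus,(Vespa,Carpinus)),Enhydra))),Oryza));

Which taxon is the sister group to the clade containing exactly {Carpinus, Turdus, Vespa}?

The clade containing exactly {Carpinus, Turdus, Vespa} attaches to the tree at the node subtending ((Turdus,(Vespa,Carpinus)),Enhydra).
The other lineage descending from that same node — the sister group — is the single tip Enhydra.

Enhydra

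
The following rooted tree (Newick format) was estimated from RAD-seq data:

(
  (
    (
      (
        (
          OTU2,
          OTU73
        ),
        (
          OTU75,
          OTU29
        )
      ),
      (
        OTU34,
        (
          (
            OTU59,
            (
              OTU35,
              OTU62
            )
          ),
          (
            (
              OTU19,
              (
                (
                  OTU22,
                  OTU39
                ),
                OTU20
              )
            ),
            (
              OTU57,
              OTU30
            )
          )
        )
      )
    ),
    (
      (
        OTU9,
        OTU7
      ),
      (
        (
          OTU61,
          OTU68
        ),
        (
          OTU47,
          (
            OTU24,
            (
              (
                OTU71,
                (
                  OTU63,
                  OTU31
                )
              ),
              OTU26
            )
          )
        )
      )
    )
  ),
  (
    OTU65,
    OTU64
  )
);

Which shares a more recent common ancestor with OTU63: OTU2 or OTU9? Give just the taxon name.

OTU9

The MRCA of OTU63 and OTU9 subtends ((OTU9,OTU7),((OTU61,OTU68),(OTU47,(OTU24,((OTU71,(OTU63,OTU31)),OTU26))))) (10 taxa).
The MRCA of OTU63 and OTU2 subtends ((((OTU2,OTU73),(OTU75,OTU29)),(OTU34,((OTU59,(OTU35,OTU62)),((OTU19,((OTU22,OTU39),OTU20)),(OTU57,OTU30))))),((OTU9,OTU7),((OTU61,OTU68),(OTU47,(OTU24,((OTU71,(OTU63,OTU31)),OTU26)))))) (24 taxa).
The first is nested inside the second, so OTU63 shares a more recent common ancestor with OTU9.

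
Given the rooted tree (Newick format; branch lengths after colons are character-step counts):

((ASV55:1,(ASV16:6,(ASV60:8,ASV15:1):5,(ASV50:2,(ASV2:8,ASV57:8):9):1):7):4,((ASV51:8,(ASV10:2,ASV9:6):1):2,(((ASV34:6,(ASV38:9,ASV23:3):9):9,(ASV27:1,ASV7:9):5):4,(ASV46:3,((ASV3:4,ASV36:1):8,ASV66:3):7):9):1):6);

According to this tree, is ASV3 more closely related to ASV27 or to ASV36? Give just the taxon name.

The MRCA of ASV3 and ASV36 subtends (ASV3,ASV36) (2 taxa).
The MRCA of ASV3 and ASV27 subtends (((ASV34,(ASV38,ASV23)),(ASV27,ASV7)),(ASV46,((ASV3,ASV36),ASV66))) (9 taxa).
The first is nested inside the second, so ASV3 shares a more recent common ancestor with ASV36.

ASV36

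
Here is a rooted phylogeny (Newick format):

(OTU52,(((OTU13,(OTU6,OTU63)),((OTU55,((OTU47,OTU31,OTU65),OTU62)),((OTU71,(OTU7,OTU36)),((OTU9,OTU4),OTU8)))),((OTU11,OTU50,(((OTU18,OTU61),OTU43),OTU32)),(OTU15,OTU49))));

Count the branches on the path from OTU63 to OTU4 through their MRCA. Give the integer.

8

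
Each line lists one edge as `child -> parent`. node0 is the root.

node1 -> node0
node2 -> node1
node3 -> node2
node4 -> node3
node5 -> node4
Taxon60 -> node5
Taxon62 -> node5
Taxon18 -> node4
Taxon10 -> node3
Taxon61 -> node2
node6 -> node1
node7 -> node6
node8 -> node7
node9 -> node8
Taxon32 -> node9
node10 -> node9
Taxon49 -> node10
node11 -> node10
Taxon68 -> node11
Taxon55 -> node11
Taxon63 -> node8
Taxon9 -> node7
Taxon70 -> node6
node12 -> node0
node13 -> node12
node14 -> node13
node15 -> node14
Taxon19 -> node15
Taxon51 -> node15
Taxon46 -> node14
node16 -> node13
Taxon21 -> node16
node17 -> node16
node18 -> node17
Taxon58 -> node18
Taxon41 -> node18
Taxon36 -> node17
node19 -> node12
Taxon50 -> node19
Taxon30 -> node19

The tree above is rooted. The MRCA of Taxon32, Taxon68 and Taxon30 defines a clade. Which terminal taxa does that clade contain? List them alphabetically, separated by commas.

Taxon10, Taxon18, Taxon19, Taxon21, Taxon30, Taxon32, Taxon36, Taxon41, Taxon46, Taxon49, Taxon50, Taxon51, Taxon55, Taxon58, Taxon60, Taxon61, Taxon62, Taxon63, Taxon68, Taxon70, Taxon9

Tracing Taxon32: it sits inside (Taxon32,(Taxon49,(Taxon68,Taxon55))).
Tracing Taxon68: it sits inside (Taxon68,Taxon55).
Tracing Taxon30: it sits inside (Taxon50,Taxon30).
The smallest clade enclosing all 3 is the whole tree (their MRCA is the root), so the answer is all 21 tips in alphabetical order.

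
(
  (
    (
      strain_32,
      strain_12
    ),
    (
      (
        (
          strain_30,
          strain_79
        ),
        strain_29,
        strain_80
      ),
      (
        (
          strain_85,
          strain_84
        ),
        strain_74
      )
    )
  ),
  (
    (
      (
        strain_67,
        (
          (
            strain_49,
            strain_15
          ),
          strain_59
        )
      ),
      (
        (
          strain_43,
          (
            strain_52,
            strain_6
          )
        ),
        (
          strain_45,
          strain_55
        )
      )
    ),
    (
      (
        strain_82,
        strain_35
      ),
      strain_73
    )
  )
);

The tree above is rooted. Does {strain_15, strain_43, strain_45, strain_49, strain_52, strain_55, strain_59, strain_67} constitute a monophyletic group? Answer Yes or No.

The MRCA of the listed taxa subtends ((strain_67,((strain_49,strain_15),strain_59)),((strain_43,(strain_52,strain_6)),(strain_45,strain_55))).
That clade also contains strain_6, which is not in the proposed group, so the group is not monophyletic.

No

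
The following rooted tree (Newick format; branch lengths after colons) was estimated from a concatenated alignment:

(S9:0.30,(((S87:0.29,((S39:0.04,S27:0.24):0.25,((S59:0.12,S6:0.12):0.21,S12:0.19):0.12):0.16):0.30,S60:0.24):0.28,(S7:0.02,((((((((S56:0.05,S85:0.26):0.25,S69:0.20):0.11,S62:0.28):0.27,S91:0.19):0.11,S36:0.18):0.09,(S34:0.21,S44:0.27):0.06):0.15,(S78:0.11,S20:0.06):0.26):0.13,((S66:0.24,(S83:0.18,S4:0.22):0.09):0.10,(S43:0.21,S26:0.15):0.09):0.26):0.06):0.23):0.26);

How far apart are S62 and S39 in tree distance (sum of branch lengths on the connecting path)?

The path runs S62 → … → MRCA → … → S39; the MRCA is the node subtending (((S87,((S39,S27),((S59,S6),S12))),S60),(S7,((((((((S56,S85),S69),S62),S91),S36),(S34,S44)),(S78,S20)),((S66,(S83,S4)),(S43,S26))))).
Branch lengths along that path: 0.28 + 0.27 + 0.11 + 0.09 + 0.15 + 0.13 + 0.06 + 0.23 + 0.28 + 0.30 + 0.16 + 0.25 + 0.04 = 2.35.

2.35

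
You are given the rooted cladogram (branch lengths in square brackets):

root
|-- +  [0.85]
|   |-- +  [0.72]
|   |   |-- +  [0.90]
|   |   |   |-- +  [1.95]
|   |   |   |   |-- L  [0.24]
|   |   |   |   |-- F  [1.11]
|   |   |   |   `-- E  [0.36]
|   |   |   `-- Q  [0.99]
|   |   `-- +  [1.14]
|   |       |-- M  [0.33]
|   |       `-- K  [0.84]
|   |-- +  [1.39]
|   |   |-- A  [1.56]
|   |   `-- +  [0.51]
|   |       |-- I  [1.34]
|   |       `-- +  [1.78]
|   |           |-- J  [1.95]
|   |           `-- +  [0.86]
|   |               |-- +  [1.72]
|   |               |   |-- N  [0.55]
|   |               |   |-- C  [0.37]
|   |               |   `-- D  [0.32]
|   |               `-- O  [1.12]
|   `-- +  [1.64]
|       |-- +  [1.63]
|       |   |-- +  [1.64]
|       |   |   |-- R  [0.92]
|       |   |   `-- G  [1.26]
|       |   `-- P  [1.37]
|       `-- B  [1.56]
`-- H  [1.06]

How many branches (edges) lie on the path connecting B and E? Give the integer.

The MRCA of B and E is the node subtending ((((L,F,E),Q),(M,K)),(A,(I,(J,((N,C,D),O)))),(((R,G),P),B)).
From B up to that node: 2 branches. From E up to the same node: 4 branches. Total: 2 + 4 = 6.

6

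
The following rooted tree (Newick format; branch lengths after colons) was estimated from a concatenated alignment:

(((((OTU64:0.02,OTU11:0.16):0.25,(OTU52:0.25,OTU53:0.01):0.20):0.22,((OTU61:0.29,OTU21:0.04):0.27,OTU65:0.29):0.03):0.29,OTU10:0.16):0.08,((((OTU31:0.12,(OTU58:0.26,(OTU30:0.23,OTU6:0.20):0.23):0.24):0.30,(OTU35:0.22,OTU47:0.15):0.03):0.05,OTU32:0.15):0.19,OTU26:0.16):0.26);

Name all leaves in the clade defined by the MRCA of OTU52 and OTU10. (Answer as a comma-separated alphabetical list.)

OTU10, OTU11, OTU21, OTU52, OTU53, OTU61, OTU64, OTU65

Tracing OTU52: it sits inside (OTU52,OTU53).
Tracing OTU10: it sits inside ((((OTU64,OTU11),(OTU52,OTU53)),((OTU61,OTU21),OTU65)),OTU10).
The smallest clade enclosing both is ((((OTU64,OTU11),(OTU52,OTU53)),((OTU61,OTU21),OTU65)),OTU10); the answer is its 8 terminal taxa in alphabetical order.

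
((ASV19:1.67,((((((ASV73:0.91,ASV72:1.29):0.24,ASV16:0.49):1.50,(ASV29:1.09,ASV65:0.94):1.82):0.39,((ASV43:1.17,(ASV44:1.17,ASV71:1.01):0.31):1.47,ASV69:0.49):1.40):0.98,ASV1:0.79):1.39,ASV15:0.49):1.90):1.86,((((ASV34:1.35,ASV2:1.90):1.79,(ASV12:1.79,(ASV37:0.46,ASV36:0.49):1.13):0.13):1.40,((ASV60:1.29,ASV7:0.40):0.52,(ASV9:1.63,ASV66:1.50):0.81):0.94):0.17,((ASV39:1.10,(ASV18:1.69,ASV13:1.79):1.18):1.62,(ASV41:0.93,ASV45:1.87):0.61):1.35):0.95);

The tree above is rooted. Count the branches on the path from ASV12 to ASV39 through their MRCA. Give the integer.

The MRCA of ASV12 and ASV39 is the node subtending ((((ASV34,ASV2),(ASV12,(ASV37,ASV36))),((ASV60,ASV7),(ASV9,ASV66))),((ASV39,(ASV18,ASV13)),(ASV41,ASV45))).
From ASV12 up to that node: 4 branches. From ASV39 up to the same node: 3 branches. Total: 4 + 3 = 7.

7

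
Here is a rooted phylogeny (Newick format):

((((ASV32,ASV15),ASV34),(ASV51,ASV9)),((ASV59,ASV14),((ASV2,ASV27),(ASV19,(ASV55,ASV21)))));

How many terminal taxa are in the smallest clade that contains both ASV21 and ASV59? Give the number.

The MRCA of ASV21 and ASV59 is the node subtending ((ASV59,ASV14),((ASV2,ASV27),(ASV19,(ASV55,ASV21)))).
That clade contains 7 terminal taxa: ASV14, ASV19, ASV2, ASV21, ASV27, ASV55, ASV59.

7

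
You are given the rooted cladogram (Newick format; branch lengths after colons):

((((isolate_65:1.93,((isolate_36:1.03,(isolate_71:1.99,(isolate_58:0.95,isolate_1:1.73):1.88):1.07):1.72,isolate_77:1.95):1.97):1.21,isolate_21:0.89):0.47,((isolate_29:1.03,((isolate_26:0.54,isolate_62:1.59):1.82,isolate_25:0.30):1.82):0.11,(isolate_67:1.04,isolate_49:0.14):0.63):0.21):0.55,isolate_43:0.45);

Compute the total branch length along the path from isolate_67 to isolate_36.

8.28

The path runs isolate_67 → … → MRCA → … → isolate_36; the MRCA is the node subtending (((isolate_65,((isolate_36,(isolate_71,(isolate_58,isolate_1))),isolate_77)),isolate_21),((isolate_29,((isolate_26,isolate_62),isolate_25)),(isolate_67,isolate_49))).
Branch lengths along that path: 1.04 + 0.63 + 0.21 + 0.47 + 1.21 + 1.97 + 1.72 + 1.03 = 8.28.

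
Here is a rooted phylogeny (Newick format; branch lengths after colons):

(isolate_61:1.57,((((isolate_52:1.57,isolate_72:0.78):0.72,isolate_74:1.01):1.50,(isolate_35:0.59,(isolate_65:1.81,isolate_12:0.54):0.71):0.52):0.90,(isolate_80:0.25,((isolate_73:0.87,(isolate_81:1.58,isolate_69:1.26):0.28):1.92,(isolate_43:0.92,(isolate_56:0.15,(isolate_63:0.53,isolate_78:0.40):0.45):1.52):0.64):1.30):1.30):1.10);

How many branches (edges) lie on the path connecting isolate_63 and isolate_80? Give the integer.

The MRCA of isolate_63 and isolate_80 is the node subtending (isolate_80,((isolate_73,(isolate_81,isolate_69)),(isolate_43,(isolate_56,(isolate_63,isolate_78))))).
From isolate_63 up to that node: 5 branches. From isolate_80 up to the same node: 1 branch. Total: 5 + 1 = 6.

6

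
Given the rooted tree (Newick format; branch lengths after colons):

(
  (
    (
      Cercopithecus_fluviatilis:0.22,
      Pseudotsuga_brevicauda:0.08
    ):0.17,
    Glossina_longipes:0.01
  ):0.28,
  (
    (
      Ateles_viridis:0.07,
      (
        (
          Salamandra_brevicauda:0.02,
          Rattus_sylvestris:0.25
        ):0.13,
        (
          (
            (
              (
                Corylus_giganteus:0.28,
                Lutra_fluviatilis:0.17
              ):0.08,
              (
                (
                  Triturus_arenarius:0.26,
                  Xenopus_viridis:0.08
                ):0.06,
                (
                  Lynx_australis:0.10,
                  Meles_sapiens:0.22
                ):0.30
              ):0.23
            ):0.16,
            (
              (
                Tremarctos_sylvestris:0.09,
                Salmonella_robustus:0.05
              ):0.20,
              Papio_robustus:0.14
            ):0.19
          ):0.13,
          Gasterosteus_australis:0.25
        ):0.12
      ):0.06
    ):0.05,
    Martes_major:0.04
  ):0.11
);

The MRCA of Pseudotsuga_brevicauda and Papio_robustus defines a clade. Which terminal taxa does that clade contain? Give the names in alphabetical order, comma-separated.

Tracing Pseudotsuga_brevicauda: it sits inside (Cercopithecus_fluviatilis,Pseudotsuga_brevicauda).
Tracing Papio_robustus: it sits inside ((Tremarctos_sylvestris,Salmonella_robustus),Papio_robustus).
The smallest clade enclosing both is the whole tree (their MRCA is the root), so the answer is all 17 tips in alphabetical order.

Ateles_viridis, Cercopithecus_fluviatilis, Corylus_giganteus, Gasterosteus_australis, Glossina_longipes, Lutra_fluviatilis, Lynx_australis, Martes_major, Meles_sapiens, Papio_robustus, Pseudotsuga_brevicauda, Rattus_sylvestris, Salamandra_brevicauda, Salmonella_robustus, Tremarctos_sylvestris, Triturus_arenarius, Xenopus_viridis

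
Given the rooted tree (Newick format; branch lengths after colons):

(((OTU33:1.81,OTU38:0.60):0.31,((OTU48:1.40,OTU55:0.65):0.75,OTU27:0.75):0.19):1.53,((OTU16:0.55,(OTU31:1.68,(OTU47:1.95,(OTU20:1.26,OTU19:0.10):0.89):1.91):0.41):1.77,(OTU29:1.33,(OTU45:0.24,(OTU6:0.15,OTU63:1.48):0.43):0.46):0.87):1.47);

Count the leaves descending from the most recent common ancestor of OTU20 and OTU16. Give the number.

The MRCA of OTU20 and OTU16 is the node subtending (OTU16,(OTU31,(OTU47,(OTU20,OTU19)))).
That clade contains 5 terminal taxa: OTU16, OTU19, OTU20, OTU31, OTU47.

5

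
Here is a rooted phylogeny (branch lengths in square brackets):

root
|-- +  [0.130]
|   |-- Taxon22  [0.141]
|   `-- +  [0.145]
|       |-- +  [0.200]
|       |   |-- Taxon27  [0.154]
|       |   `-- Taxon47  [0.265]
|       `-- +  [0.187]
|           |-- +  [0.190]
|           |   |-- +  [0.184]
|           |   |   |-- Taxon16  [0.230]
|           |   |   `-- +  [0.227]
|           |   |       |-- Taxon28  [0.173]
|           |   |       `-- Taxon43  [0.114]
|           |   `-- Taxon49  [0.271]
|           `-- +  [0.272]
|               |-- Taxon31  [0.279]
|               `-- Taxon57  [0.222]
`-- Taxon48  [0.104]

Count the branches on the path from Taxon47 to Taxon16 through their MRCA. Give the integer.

6

The MRCA of Taxon47 and Taxon16 is the node subtending ((Taxon27,Taxon47),(((Taxon16,(Taxon28,Taxon43)),Taxon49),(Taxon31,Taxon57))).
From Taxon47 up to that node: 2 branches. From Taxon16 up to the same node: 4 branches. Total: 2 + 4 = 6.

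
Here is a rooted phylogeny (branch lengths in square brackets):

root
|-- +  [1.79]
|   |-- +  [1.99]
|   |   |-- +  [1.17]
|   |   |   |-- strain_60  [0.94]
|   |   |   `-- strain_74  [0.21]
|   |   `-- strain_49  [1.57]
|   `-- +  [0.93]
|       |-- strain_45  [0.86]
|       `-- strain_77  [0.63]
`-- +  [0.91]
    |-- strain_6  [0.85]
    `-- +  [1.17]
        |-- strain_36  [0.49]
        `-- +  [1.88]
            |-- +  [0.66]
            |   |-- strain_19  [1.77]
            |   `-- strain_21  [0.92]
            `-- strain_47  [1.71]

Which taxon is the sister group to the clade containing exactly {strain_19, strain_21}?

strain_47

The clade containing exactly {strain_19, strain_21} attaches to the tree at the node subtending ((strain_19,strain_21),strain_47).
The other lineage descending from that same node — the sister group — is the single tip strain_47.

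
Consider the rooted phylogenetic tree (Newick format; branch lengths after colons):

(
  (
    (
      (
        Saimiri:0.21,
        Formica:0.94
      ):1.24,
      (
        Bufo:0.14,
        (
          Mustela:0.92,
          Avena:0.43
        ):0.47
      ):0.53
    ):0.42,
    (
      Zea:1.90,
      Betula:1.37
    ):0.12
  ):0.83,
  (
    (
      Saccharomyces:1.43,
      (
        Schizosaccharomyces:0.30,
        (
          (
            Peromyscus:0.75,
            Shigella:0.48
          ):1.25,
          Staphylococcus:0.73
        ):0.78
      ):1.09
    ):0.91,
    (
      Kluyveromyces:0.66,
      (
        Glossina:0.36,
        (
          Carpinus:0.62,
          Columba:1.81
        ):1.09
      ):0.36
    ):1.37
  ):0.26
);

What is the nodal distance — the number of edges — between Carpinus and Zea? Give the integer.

The MRCA of Carpinus and Zea is the root of the tree.
From Carpinus up to that node: 5 branches. From Zea up to the same node: 3 branches. Total: 5 + 3 = 8.

8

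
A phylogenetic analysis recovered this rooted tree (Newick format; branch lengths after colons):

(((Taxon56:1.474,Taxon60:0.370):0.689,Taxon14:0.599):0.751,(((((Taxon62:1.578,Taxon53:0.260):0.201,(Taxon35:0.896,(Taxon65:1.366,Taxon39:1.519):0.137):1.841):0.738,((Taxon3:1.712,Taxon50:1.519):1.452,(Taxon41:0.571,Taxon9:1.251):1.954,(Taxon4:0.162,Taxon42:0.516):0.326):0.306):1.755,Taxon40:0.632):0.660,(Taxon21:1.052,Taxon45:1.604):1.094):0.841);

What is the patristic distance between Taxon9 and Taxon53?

The path runs Taxon9 → … → MRCA → … → Taxon53; the MRCA is the node subtending (((Taxon62,Taxon53),(Taxon35,(Taxon65,Taxon39))),((Taxon3,Taxon50),(Taxon41,Taxon9),(Taxon4,Taxon42))).
Branch lengths along that path: 1.251 + 1.954 + 0.306 + 0.738 + 0.201 + 0.260 = 4.710.

4.710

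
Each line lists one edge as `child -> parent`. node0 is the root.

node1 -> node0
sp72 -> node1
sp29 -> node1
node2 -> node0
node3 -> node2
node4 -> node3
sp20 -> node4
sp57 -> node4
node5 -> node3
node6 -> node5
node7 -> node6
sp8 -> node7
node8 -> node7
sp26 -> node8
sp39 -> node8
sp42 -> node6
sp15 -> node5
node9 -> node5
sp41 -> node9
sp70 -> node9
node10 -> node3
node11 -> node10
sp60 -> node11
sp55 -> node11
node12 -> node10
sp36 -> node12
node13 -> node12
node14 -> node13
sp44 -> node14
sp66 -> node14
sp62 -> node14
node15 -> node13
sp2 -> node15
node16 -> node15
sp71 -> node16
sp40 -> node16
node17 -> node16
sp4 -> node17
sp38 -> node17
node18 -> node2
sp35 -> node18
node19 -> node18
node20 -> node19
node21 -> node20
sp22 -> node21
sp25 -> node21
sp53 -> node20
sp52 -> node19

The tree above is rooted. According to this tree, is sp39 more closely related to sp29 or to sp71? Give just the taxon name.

The MRCA of sp39 and sp71 subtends ((sp20,sp57),(((sp8,(sp26,sp39)),sp42),sp15,(sp41,sp70)),((sp60,sp55),(sp36,((sp44,sp66,sp62),(sp2,(sp71,sp40,(sp4,sp38))))))) (20 taxa).
The MRCA of sp39 and sp29 is the root, subtending the entire tree (27 taxa).
The first is nested inside the second, so sp39 shares a more recent common ancestor with sp71.

sp71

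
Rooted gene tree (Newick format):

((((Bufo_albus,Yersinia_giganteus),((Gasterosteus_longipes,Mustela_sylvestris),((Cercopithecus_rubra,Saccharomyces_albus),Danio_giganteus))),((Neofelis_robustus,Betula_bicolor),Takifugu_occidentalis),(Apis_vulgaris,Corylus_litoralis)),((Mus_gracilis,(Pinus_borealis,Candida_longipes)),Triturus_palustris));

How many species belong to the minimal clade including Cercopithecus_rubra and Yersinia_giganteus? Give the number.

The MRCA of Cercopithecus_rubra and Yersinia_giganteus is the node subtending ((Bufo_albus,Yersinia_giganteus),((Gasterosteus_longipes,Mustela_sylvestris),((Cercopithecus_rubra,Saccharomyces_albus),Danio_giganteus))).
That clade contains 7 terminal taxa: Bufo_albus, Cercopithecus_rubra, Danio_giganteus, Gasterosteus_longipes, Mustela_sylvestris, Saccharomyces_albus, Yersinia_giganteus.

7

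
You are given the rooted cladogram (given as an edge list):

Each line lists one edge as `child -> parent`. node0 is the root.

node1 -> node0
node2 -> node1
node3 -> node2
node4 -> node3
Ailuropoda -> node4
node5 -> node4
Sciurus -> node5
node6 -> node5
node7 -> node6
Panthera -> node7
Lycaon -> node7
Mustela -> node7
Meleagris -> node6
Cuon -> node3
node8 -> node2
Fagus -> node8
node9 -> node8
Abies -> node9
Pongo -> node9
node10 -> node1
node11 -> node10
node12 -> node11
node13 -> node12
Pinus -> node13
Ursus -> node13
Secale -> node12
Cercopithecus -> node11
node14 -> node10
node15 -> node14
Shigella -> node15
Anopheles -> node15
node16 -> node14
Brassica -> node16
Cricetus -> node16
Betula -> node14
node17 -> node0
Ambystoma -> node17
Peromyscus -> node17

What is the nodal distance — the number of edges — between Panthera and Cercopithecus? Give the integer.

10

The MRCA of Panthera and Cercopithecus is the node subtending ((((Ailuropoda,(Sciurus,((Panthera,Lycaon,Mustela),Meleagris))),Cuon),(Fagus,(Abies,Pongo))),((((Pinus,Ursus),Secale),Cercopithecus),((Shigella,Anopheles),(Brassica,Cricetus),Betula))).
From Panthera up to that node: 7 branches. From Cercopithecus up to the same node: 3 branches. Total: 7 + 3 = 10.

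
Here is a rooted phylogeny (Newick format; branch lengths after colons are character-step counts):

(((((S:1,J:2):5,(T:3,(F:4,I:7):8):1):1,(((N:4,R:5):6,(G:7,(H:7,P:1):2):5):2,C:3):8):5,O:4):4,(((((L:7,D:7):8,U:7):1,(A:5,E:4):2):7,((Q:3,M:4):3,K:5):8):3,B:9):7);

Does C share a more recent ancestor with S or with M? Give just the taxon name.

The MRCA of C and S subtends (((S,J),(T,(F,I))),(((N,R),(G,(H,P))),C)) (11 taxa).
The MRCA of C and M is the root, subtending the entire tree (21 taxa).
The first is nested inside the second, so C shares a more recent common ancestor with S.

S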